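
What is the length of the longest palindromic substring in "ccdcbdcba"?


Input: "ccdcbdcba"
Checking substrings for palindromes:
  [1:4] "cdc" (len 3) => palindrome
  [0:2] "cc" (len 2) => palindrome
Longest palindromic substring: "cdc" with length 3

3


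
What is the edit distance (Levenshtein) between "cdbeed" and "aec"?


Computing edit distance: "cdbeed" -> "aec"
DP table:
           a    e    c
      0    1    2    3
  c   1    1    2    2
  d   2    2    2    3
  b   3    3    3    3
  e   4    4    3    4
  e   5    5    4    4
  d   6    6    5    5
Edit distance = dp[6][3] = 5

5


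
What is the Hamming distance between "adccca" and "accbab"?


Comparing "adccca" and "accbab" position by position:
  Position 0: 'a' vs 'a' => same
  Position 1: 'd' vs 'c' => differ
  Position 2: 'c' vs 'c' => same
  Position 3: 'c' vs 'b' => differ
  Position 4: 'c' vs 'a' => differ
  Position 5: 'a' vs 'b' => differ
Total differences (Hamming distance): 4

4


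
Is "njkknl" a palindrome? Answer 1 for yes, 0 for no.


Input: njkknl
Reversed: lnkkjn
  Compare pos 0 ('n') with pos 5 ('l'): MISMATCH
  Compare pos 1 ('j') with pos 4 ('n'): MISMATCH
  Compare pos 2 ('k') with pos 3 ('k'): match
Result: not a palindrome

0


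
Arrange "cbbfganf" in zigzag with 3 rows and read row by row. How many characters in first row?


Zigzag "cbbfganf" into 3 rows:
Placing characters:
  'c' => row 0
  'b' => row 1
  'b' => row 2
  'f' => row 1
  'g' => row 0
  'a' => row 1
  'n' => row 2
  'f' => row 1
Rows:
  Row 0: "cg"
  Row 1: "bfaf"
  Row 2: "bn"
First row length: 2

2


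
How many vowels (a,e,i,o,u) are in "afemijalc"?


Input: afemijalc
Checking each character:
  'a' at position 0: vowel (running total: 1)
  'f' at position 1: consonant
  'e' at position 2: vowel (running total: 2)
  'm' at position 3: consonant
  'i' at position 4: vowel (running total: 3)
  'j' at position 5: consonant
  'a' at position 6: vowel (running total: 4)
  'l' at position 7: consonant
  'c' at position 8: consonant
Total vowels: 4

4


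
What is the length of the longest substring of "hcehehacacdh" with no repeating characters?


Input: "hcehehacacdh"
Sliding window (track last position of each char):
  Position 0 ('h'): window [0,0] length 1 -- new best
  Position 1 ('c'): window [0,1] length 2 -- new best
  Position 2 ('e'): window [0,2] length 3 -- new best
  Position 3 ('h'): repeat (last at 0), move window start to 1
  Position 3 ('h'): window [1,3] length 3
  Position 4 ('e'): repeat (last at 2), move window start to 3
  Position 4 ('e'): window [3,4] length 2
  Position 5 ('h'): repeat (last at 3), move window start to 4
  Position 5 ('h'): window [4,5] length 2
  Position 6 ('a'): window [4,6] length 3
  Position 7 ('c'): window [4,7] length 4 -- new best
  Position 8 ('a'): repeat (last at 6), move window start to 7
  Position 8 ('a'): window [7,8] length 2
  Position 9 ('c'): repeat (last at 7), move window start to 8
  Position 9 ('c'): window [8,9] length 2
  Position 10 ('d'): window [8,10] length 3
  Position 11 ('h'): window [8,11] length 4
Longest substring with no repeats: "ehac" with length 4

4


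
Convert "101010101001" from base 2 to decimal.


Input: "101010101001" in base 2
Positional expansion:
  Digit '1' (value 1) x 2^11 = 2048
  Digit '0' (value 0) x 2^10 = 0
  Digit '1' (value 1) x 2^9 = 512
  Digit '0' (value 0) x 2^8 = 0
  Digit '1' (value 1) x 2^7 = 128
  Digit '0' (value 0) x 2^6 = 0
  Digit '1' (value 1) x 2^5 = 32
  Digit '0' (value 0) x 2^4 = 0
  Digit '1' (value 1) x 2^3 = 8
  Digit '0' (value 0) x 2^2 = 0
  Digit '0' (value 0) x 2^1 = 0
  Digit '1' (value 1) x 2^0 = 1
Sum = 2729

2729


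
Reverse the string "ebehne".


Input: ebehne
Reading characters right to left:
  Position 5: 'e'
  Position 4: 'n'
  Position 3: 'h'
  Position 2: 'e'
  Position 1: 'b'
  Position 0: 'e'
Reversed: enhebe

enhebe


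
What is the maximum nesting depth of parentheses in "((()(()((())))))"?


Input: "((()(()((())))))"
Tracking depth:
  Position 0 '(': depth becomes 1
  Position 1 '(': depth becomes 2
  Position 2 '(': depth becomes 3
  Position 3 ')': depth becomes 2
  Position 4 '(': depth becomes 3
  Position 5 '(': depth becomes 4
  Position 6 ')': depth becomes 3
  Position 7 '(': depth becomes 4
  Position 8 '(': depth becomes 5
  Position 9 '(': depth becomes 6
  Position 10 ')': depth becomes 5
  Position 11 ')': depth becomes 4
  Position 12 ')': depth becomes 3
  Position 13 ')': depth becomes 2
  Position 14 ')': depth becomes 1
  Position 15 ')': depth becomes 0
Maximum depth reached: 6

6


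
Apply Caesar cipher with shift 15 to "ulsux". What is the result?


Caesar cipher: shift "ulsux" by 15
  'u' (pos 20) + 15 = pos 9 = 'j'
  'l' (pos 11) + 15 = pos 0 = 'a'
  's' (pos 18) + 15 = pos 7 = 'h'
  'u' (pos 20) + 15 = pos 9 = 'j'
  'x' (pos 23) + 15 = pos 12 = 'm'
Result: jahjm

jahjm


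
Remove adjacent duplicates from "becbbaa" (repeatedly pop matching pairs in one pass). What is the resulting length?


Input: becbbaa
Stack-based adjacent duplicate removal:
  Read 'b': push. Stack: b
  Read 'e': push. Stack: be
  Read 'c': push. Stack: bec
  Read 'b': push. Stack: becb
  Read 'b': matches stack top 'b' => pop. Stack: bec
  Read 'a': push. Stack: beca
  Read 'a': matches stack top 'a' => pop. Stack: bec
Final stack: "bec" (length 3)

3


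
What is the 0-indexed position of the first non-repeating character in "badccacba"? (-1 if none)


Input: badccacba
Character frequencies:
  'a': 3
  'b': 2
  'c': 3
  'd': 1
Scanning left to right for freq == 1:
  Position 0 ('b'): freq=2, skip
  Position 1 ('a'): freq=3, skip
  Position 2 ('d'): unique! => answer = 2

2


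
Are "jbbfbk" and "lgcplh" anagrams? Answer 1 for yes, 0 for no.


Strings: "jbbfbk", "lgcplh"
Sorted first:  bbbfjk
Sorted second: cghllp
Differ at position 0: 'b' vs 'c' => not anagrams

0


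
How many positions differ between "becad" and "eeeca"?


Comparing "becad" and "eeeca" position by position:
  Position 0: 'b' vs 'e' => DIFFER
  Position 1: 'e' vs 'e' => same
  Position 2: 'c' vs 'e' => DIFFER
  Position 3: 'a' vs 'c' => DIFFER
  Position 4: 'd' vs 'a' => DIFFER
Positions that differ: 4

4


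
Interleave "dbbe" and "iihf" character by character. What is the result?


Interleaving "dbbe" and "iihf":
  Position 0: 'd' from first, 'i' from second => "di"
  Position 1: 'b' from first, 'i' from second => "bi"
  Position 2: 'b' from first, 'h' from second => "bh"
  Position 3: 'e' from first, 'f' from second => "ef"
Result: dibibhef

dibibhef


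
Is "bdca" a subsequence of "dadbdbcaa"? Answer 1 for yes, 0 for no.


Check if "bdca" is a subsequence of "dadbdbcaa"
Greedy scan:
  Position 0 ('d'): no match needed
  Position 1 ('a'): no match needed
  Position 2 ('d'): no match needed
  Position 3 ('b'): matches sub[0] = 'b'
  Position 4 ('d'): matches sub[1] = 'd'
  Position 5 ('b'): no match needed
  Position 6 ('c'): matches sub[2] = 'c'
  Position 7 ('a'): matches sub[3] = 'a'
  Position 8 ('a'): no match needed
All 4 characters matched => is a subsequence

1


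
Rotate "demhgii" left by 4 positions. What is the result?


Input: "demhgii", rotate left by 4
First 4 characters: "demh"
Remaining characters: "gii"
Concatenate remaining + first: "gii" + "demh" = "giidemh"

giidemh


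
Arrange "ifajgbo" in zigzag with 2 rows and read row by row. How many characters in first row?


Zigzag "ifajgbo" into 2 rows:
Placing characters:
  'i' => row 0
  'f' => row 1
  'a' => row 0
  'j' => row 1
  'g' => row 0
  'b' => row 1
  'o' => row 0
Rows:
  Row 0: "iago"
  Row 1: "fjb"
First row length: 4

4


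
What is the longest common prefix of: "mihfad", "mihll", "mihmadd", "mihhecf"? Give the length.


Words: mihfad, mihll, mihmadd, mihhecf
  Position 0: all 'm' => match
  Position 1: all 'i' => match
  Position 2: all 'h' => match
  Position 3: ('f', 'l', 'm', 'h') => mismatch, stop
LCP = "mih" (length 3)

3


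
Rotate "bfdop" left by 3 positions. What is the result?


Input: "bfdop", rotate left by 3
First 3 characters: "bfd"
Remaining characters: "op"
Concatenate remaining + first: "op" + "bfd" = "opbfd"

opbfd


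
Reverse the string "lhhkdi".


Input: lhhkdi
Reading characters right to left:
  Position 5: 'i'
  Position 4: 'd'
  Position 3: 'k'
  Position 2: 'h'
  Position 1: 'h'
  Position 0: 'l'
Reversed: idkhhl

idkhhl


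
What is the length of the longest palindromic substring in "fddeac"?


Input: "fddeac"
Checking substrings for palindromes:
  [1:3] "dd" (len 2) => palindrome
Longest palindromic substring: "dd" with length 2

2


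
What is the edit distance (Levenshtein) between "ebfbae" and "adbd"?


Computing edit distance: "ebfbae" -> "adbd"
DP table:
           a    d    b    d
      0    1    2    3    4
  e   1    1    2    3    4
  b   2    2    2    2    3
  f   3    3    3    3    3
  b   4    4    4    3    4
  a   5    4    5    4    4
  e   6    5    5    5    5
Edit distance = dp[6][4] = 5

5


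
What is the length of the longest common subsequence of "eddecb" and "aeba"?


LCS of "eddecb" and "aeba"
DP table:
           a    e    b    a
      0    0    0    0    0
  e   0    0    1    1    1
  d   0    0    1    1    1
  d   0    0    1    1    1
  e   0    0    1    1    1
  c   0    0    1    1    1
  b   0    0    1    2    2
LCS length = dp[6][4] = 2

2


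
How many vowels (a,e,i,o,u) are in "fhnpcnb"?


Input: fhnpcnb
Checking each character:
  'f' at position 0: consonant
  'h' at position 1: consonant
  'n' at position 2: consonant
  'p' at position 3: consonant
  'c' at position 4: consonant
  'n' at position 5: consonant
  'b' at position 6: consonant
Total vowels: 0

0


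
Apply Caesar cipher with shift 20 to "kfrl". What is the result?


Caesar cipher: shift "kfrl" by 20
  'k' (pos 10) + 20 = pos 4 = 'e'
  'f' (pos 5) + 20 = pos 25 = 'z'
  'r' (pos 17) + 20 = pos 11 = 'l'
  'l' (pos 11) + 20 = pos 5 = 'f'
Result: ezlf

ezlf


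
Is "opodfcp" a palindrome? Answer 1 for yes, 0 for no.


Input: opodfcp
Reversed: pcfdopo
  Compare pos 0 ('o') with pos 6 ('p'): MISMATCH
  Compare pos 1 ('p') with pos 5 ('c'): MISMATCH
  Compare pos 2 ('o') with pos 4 ('f'): MISMATCH
Result: not a palindrome

0


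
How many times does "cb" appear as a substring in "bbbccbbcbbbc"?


Searching for "cb" in "bbbccbbcbbbc"
Scanning each position:
  Position 0: "bb" => no
  Position 1: "bb" => no
  Position 2: "bc" => no
  Position 3: "cc" => no
  Position 4: "cb" => MATCH
  Position 5: "bb" => no
  Position 6: "bc" => no
  Position 7: "cb" => MATCH
  Position 8: "bb" => no
  Position 9: "bb" => no
  Position 10: "bc" => no
Total occurrences: 2

2


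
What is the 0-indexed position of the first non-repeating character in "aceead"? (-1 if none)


Input: aceead
Character frequencies:
  'a': 2
  'c': 1
  'd': 1
  'e': 2
Scanning left to right for freq == 1:
  Position 0 ('a'): freq=2, skip
  Position 1 ('c'): unique! => answer = 1

1


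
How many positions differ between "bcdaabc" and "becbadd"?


Comparing "bcdaabc" and "becbadd" position by position:
  Position 0: 'b' vs 'b' => same
  Position 1: 'c' vs 'e' => DIFFER
  Position 2: 'd' vs 'c' => DIFFER
  Position 3: 'a' vs 'b' => DIFFER
  Position 4: 'a' vs 'a' => same
  Position 5: 'b' vs 'd' => DIFFER
  Position 6: 'c' vs 'd' => DIFFER
Positions that differ: 5

5


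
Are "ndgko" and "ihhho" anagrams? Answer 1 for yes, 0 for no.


Strings: "ndgko", "ihhho"
Sorted first:  dgkno
Sorted second: hhhio
Differ at position 0: 'd' vs 'h' => not anagrams

0


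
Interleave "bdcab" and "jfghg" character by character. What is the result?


Interleaving "bdcab" and "jfghg":
  Position 0: 'b' from first, 'j' from second => "bj"
  Position 1: 'd' from first, 'f' from second => "df"
  Position 2: 'c' from first, 'g' from second => "cg"
  Position 3: 'a' from first, 'h' from second => "ah"
  Position 4: 'b' from first, 'g' from second => "bg"
Result: bjdfcgahbg

bjdfcgahbg


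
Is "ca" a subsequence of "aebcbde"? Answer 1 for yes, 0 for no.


Check if "ca" is a subsequence of "aebcbde"
Greedy scan:
  Position 0 ('a'): no match needed
  Position 1 ('e'): no match needed
  Position 2 ('b'): no match needed
  Position 3 ('c'): matches sub[0] = 'c'
  Position 4 ('b'): no match needed
  Position 5 ('d'): no match needed
  Position 6 ('e'): no match needed
Only matched 1/2 characters => not a subsequence

0


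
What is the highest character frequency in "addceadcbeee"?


Input: addceadcbeee
Character counts:
  'a': 2
  'b': 1
  'c': 2
  'd': 3
  'e': 4
Maximum frequency: 4

4


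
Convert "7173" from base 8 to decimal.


Input: "7173" in base 8
Positional expansion:
  Digit '7' (value 7) x 8^3 = 3584
  Digit '1' (value 1) x 8^2 = 64
  Digit '7' (value 7) x 8^1 = 56
  Digit '3' (value 3) x 8^0 = 3
Sum = 3707

3707


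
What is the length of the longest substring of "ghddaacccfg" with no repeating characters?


Input: "ghddaacccfg"
Sliding window (track last position of each char):
  Position 0 ('g'): window [0,0] length 1 -- new best
  Position 1 ('h'): window [0,1] length 2 -- new best
  Position 2 ('d'): window [0,2] length 3 -- new best
  Position 3 ('d'): repeat (last at 2), move window start to 3
  Position 3 ('d'): window [3,3] length 1
  Position 4 ('a'): window [3,4] length 2
  Position 5 ('a'): repeat (last at 4), move window start to 5
  Position 5 ('a'): window [5,5] length 1
  Position 6 ('c'): window [5,6] length 2
  Position 7 ('c'): repeat (last at 6), move window start to 7
  Position 7 ('c'): window [7,7] length 1
  Position 8 ('c'): repeat (last at 7), move window start to 8
  Position 8 ('c'): window [8,8] length 1
  Position 9 ('f'): window [8,9] length 2
  Position 10 ('g'): window [8,10] length 3
Longest substring with no repeats: "ghd" with length 3

3


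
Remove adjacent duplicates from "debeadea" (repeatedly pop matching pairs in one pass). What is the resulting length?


Input: debeadea
Stack-based adjacent duplicate removal:
  Read 'd': push. Stack: d
  Read 'e': push. Stack: de
  Read 'b': push. Stack: deb
  Read 'e': push. Stack: debe
  Read 'a': push. Stack: debea
  Read 'd': push. Stack: debead
  Read 'e': push. Stack: debeade
  Read 'a': push. Stack: debeadea
Final stack: "debeadea" (length 8)

8


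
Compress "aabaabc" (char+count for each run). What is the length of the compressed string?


Input: aabaabc
Runs:
  'a' x 2 => "a2"
  'b' x 1 => "b1"
  'a' x 2 => "a2"
  'b' x 1 => "b1"
  'c' x 1 => "c1"
Compressed: "a2b1a2b1c1"
Compressed length: 10

10


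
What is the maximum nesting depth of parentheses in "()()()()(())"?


Input: "()()()()(())"
Tracking depth:
  Position 0 '(': depth becomes 1
  Position 1 ')': depth becomes 0
  Position 2 '(': depth becomes 1
  Position 3 ')': depth becomes 0
  Position 4 '(': depth becomes 1
  Position 5 ')': depth becomes 0
  Position 6 '(': depth becomes 1
  Position 7 ')': depth becomes 0
  Position 8 '(': depth becomes 1
  Position 9 '(': depth becomes 2
  Position 10 ')': depth becomes 1
  Position 11 ')': depth becomes 0
Maximum depth reached: 2

2


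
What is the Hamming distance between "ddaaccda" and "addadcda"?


Comparing "ddaaccda" and "addadcda" position by position:
  Position 0: 'd' vs 'a' => differ
  Position 1: 'd' vs 'd' => same
  Position 2: 'a' vs 'd' => differ
  Position 3: 'a' vs 'a' => same
  Position 4: 'c' vs 'd' => differ
  Position 5: 'c' vs 'c' => same
  Position 6: 'd' vs 'd' => same
  Position 7: 'a' vs 'a' => same
Total differences (Hamming distance): 3

3


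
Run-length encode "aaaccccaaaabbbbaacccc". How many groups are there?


Input: aaaccccaaaabbbbaacccc
Scanning for consecutive runs:
  Group 1: 'a' x 3 (positions 0-2)
  Group 2: 'c' x 4 (positions 3-6)
  Group 3: 'a' x 4 (positions 7-10)
  Group 4: 'b' x 4 (positions 11-14)
  Group 5: 'a' x 2 (positions 15-16)
  Group 6: 'c' x 4 (positions 17-20)
Total groups: 6

6


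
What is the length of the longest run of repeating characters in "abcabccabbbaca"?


Input: "abcabccabbbaca"
Scanning for longest run:
  Position 1 ('b'): new char, reset run to 1
  Position 2 ('c'): new char, reset run to 1
  Position 3 ('a'): new char, reset run to 1
  Position 4 ('b'): new char, reset run to 1
  Position 5 ('c'): new char, reset run to 1
  Position 6 ('c'): continues run of 'c', length=2
  Position 7 ('a'): new char, reset run to 1
  Position 8 ('b'): new char, reset run to 1
  Position 9 ('b'): continues run of 'b', length=2
  Position 10 ('b'): continues run of 'b', length=3
  Position 11 ('a'): new char, reset run to 1
  Position 12 ('c'): new char, reset run to 1
  Position 13 ('a'): new char, reset run to 1
Longest run: 'b' with length 3

3


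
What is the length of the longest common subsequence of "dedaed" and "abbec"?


LCS of "dedaed" and "abbec"
DP table:
           a    b    b    e    c
      0    0    0    0    0    0
  d   0    0    0    0    0    0
  e   0    0    0    0    1    1
  d   0    0    0    0    1    1
  a   0    1    1    1    1    1
  e   0    1    1    1    2    2
  d   0    1    1    1    2    2
LCS length = dp[6][5] = 2

2


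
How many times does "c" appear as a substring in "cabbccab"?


Searching for "c" in "cabbccab"
Scanning each position:
  Position 0: "c" => MATCH
  Position 1: "a" => no
  Position 2: "b" => no
  Position 3: "b" => no
  Position 4: "c" => MATCH
  Position 5: "c" => MATCH
  Position 6: "a" => no
  Position 7: "b" => no
Total occurrences: 3

3


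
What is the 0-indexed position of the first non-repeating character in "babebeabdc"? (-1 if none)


Input: babebeabdc
Character frequencies:
  'a': 2
  'b': 4
  'c': 1
  'd': 1
  'e': 2
Scanning left to right for freq == 1:
  Position 0 ('b'): freq=4, skip
  Position 1 ('a'): freq=2, skip
  Position 2 ('b'): freq=4, skip
  Position 3 ('e'): freq=2, skip
  Position 4 ('b'): freq=4, skip
  Position 5 ('e'): freq=2, skip
  Position 6 ('a'): freq=2, skip
  Position 7 ('b'): freq=4, skip
  Position 8 ('d'): unique! => answer = 8

8


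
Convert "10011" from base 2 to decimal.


Input: "10011" in base 2
Positional expansion:
  Digit '1' (value 1) x 2^4 = 16
  Digit '0' (value 0) x 2^3 = 0
  Digit '0' (value 0) x 2^2 = 0
  Digit '1' (value 1) x 2^1 = 2
  Digit '1' (value 1) x 2^0 = 1
Sum = 19

19


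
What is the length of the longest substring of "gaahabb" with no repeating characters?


Input: "gaahabb"
Sliding window (track last position of each char):
  Position 0 ('g'): window [0,0] length 1 -- new best
  Position 1 ('a'): window [0,1] length 2 -- new best
  Position 2 ('a'): repeat (last at 1), move window start to 2
  Position 2 ('a'): window [2,2] length 1
  Position 3 ('h'): window [2,3] length 2
  Position 4 ('a'): repeat (last at 2), move window start to 3
  Position 4 ('a'): window [3,4] length 2
  Position 5 ('b'): window [3,5] length 3 -- new best
  Position 6 ('b'): repeat (last at 5), move window start to 6
  Position 6 ('b'): window [6,6] length 1
Longest substring with no repeats: "hab" with length 3

3


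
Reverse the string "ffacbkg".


Input: ffacbkg
Reading characters right to left:
  Position 6: 'g'
  Position 5: 'k'
  Position 4: 'b'
  Position 3: 'c'
  Position 2: 'a'
  Position 1: 'f'
  Position 0: 'f'
Reversed: gkbcaff

gkbcaff


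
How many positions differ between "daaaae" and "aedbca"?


Comparing "daaaae" and "aedbca" position by position:
  Position 0: 'd' vs 'a' => DIFFER
  Position 1: 'a' vs 'e' => DIFFER
  Position 2: 'a' vs 'd' => DIFFER
  Position 3: 'a' vs 'b' => DIFFER
  Position 4: 'a' vs 'c' => DIFFER
  Position 5: 'e' vs 'a' => DIFFER
Positions that differ: 6

6


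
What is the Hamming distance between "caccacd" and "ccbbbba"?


Comparing "caccacd" and "ccbbbba" position by position:
  Position 0: 'c' vs 'c' => same
  Position 1: 'a' vs 'c' => differ
  Position 2: 'c' vs 'b' => differ
  Position 3: 'c' vs 'b' => differ
  Position 4: 'a' vs 'b' => differ
  Position 5: 'c' vs 'b' => differ
  Position 6: 'd' vs 'a' => differ
Total differences (Hamming distance): 6

6


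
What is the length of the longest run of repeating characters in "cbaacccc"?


Input: "cbaacccc"
Scanning for longest run:
  Position 1 ('b'): new char, reset run to 1
  Position 2 ('a'): new char, reset run to 1
  Position 3 ('a'): continues run of 'a', length=2
  Position 4 ('c'): new char, reset run to 1
  Position 5 ('c'): continues run of 'c', length=2
  Position 6 ('c'): continues run of 'c', length=3
  Position 7 ('c'): continues run of 'c', length=4
Longest run: 'c' with length 4

4


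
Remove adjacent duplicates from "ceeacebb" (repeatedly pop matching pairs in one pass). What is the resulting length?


Input: ceeacebb
Stack-based adjacent duplicate removal:
  Read 'c': push. Stack: c
  Read 'e': push. Stack: ce
  Read 'e': matches stack top 'e' => pop. Stack: c
  Read 'a': push. Stack: ca
  Read 'c': push. Stack: cac
  Read 'e': push. Stack: cace
  Read 'b': push. Stack: caceb
  Read 'b': matches stack top 'b' => pop. Stack: cace
Final stack: "cace" (length 4)

4


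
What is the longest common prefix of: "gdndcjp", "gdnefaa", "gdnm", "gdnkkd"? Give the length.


Words: gdndcjp, gdnefaa, gdnm, gdnkkd
  Position 0: all 'g' => match
  Position 1: all 'd' => match
  Position 2: all 'n' => match
  Position 3: ('d', 'e', 'm', 'k') => mismatch, stop
LCP = "gdn" (length 3)

3


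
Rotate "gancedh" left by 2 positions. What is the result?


Input: "gancedh", rotate left by 2
First 2 characters: "ga"
Remaining characters: "ncedh"
Concatenate remaining + first: "ncedh" + "ga" = "ncedhga"

ncedhga


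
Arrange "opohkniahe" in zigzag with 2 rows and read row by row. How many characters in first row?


Zigzag "opohkniahe" into 2 rows:
Placing characters:
  'o' => row 0
  'p' => row 1
  'o' => row 0
  'h' => row 1
  'k' => row 0
  'n' => row 1
  'i' => row 0
  'a' => row 1
  'h' => row 0
  'e' => row 1
Rows:
  Row 0: "ookih"
  Row 1: "phnae"
First row length: 5

5


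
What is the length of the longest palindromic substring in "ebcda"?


Input: "ebcda"
Checking substrings for palindromes:
  No multi-char palindromic substrings found
Longest palindromic substring: "e" with length 1

1


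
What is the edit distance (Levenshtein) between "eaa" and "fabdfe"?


Computing edit distance: "eaa" -> "fabdfe"
DP table:
           f    a    b    d    f    e
      0    1    2    3    4    5    6
  e   1    1    2    3    4    5    5
  a   2    2    1    2    3    4    5
  a   3    3    2    2    3    4    5
Edit distance = dp[3][6] = 5

5


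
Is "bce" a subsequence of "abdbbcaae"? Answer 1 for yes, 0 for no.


Check if "bce" is a subsequence of "abdbbcaae"
Greedy scan:
  Position 0 ('a'): no match needed
  Position 1 ('b'): matches sub[0] = 'b'
  Position 2 ('d'): no match needed
  Position 3 ('b'): no match needed
  Position 4 ('b'): no match needed
  Position 5 ('c'): matches sub[1] = 'c'
  Position 6 ('a'): no match needed
  Position 7 ('a'): no match needed
  Position 8 ('e'): matches sub[2] = 'e'
All 3 characters matched => is a subsequence

1


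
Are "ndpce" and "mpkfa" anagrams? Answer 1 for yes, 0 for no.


Strings: "ndpce", "mpkfa"
Sorted first:  cdenp
Sorted second: afkmp
Differ at position 0: 'c' vs 'a' => not anagrams

0


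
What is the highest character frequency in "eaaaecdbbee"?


Input: eaaaecdbbee
Character counts:
  'a': 3
  'b': 2
  'c': 1
  'd': 1
  'e': 4
Maximum frequency: 4

4


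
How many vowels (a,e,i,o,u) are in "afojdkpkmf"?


Input: afojdkpkmf
Checking each character:
  'a' at position 0: vowel (running total: 1)
  'f' at position 1: consonant
  'o' at position 2: vowel (running total: 2)
  'j' at position 3: consonant
  'd' at position 4: consonant
  'k' at position 5: consonant
  'p' at position 6: consonant
  'k' at position 7: consonant
  'm' at position 8: consonant
  'f' at position 9: consonant
Total vowels: 2

2


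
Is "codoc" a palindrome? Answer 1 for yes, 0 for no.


Input: codoc
Reversed: codoc
  Compare pos 0 ('c') with pos 4 ('c'): match
  Compare pos 1 ('o') with pos 3 ('o'): match
Result: palindrome

1


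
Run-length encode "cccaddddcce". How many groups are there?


Input: cccaddddcce
Scanning for consecutive runs:
  Group 1: 'c' x 3 (positions 0-2)
  Group 2: 'a' x 1 (positions 3-3)
  Group 3: 'd' x 4 (positions 4-7)
  Group 4: 'c' x 2 (positions 8-9)
  Group 5: 'e' x 1 (positions 10-10)
Total groups: 5

5


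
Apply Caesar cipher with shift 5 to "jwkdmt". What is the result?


Caesar cipher: shift "jwkdmt" by 5
  'j' (pos 9) + 5 = pos 14 = 'o'
  'w' (pos 22) + 5 = pos 1 = 'b'
  'k' (pos 10) + 5 = pos 15 = 'p'
  'd' (pos 3) + 5 = pos 8 = 'i'
  'm' (pos 12) + 5 = pos 17 = 'r'
  't' (pos 19) + 5 = pos 24 = 'y'
Result: obpiry

obpiry


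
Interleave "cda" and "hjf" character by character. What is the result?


Interleaving "cda" and "hjf":
  Position 0: 'c' from first, 'h' from second => "ch"
  Position 1: 'd' from first, 'j' from second => "dj"
  Position 2: 'a' from first, 'f' from second => "af"
Result: chdjaf

chdjaf


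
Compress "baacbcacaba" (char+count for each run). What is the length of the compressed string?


Input: baacbcacaba
Runs:
  'b' x 1 => "b1"
  'a' x 2 => "a2"
  'c' x 1 => "c1"
  'b' x 1 => "b1"
  'c' x 1 => "c1"
  'a' x 1 => "a1"
  'c' x 1 => "c1"
  'a' x 1 => "a1"
  'b' x 1 => "b1"
  'a' x 1 => "a1"
Compressed: "b1a2c1b1c1a1c1a1b1a1"
Compressed length: 20

20


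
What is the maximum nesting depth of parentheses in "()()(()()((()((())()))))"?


Input: "()()(()()((()((())()))))"
Tracking depth:
  Position 0 '(': depth becomes 1
  Position 1 ')': depth becomes 0
  Position 2 '(': depth becomes 1
  Position 3 ')': depth becomes 0
  Position 4 '(': depth becomes 1
  Position 5 '(': depth becomes 2
  Position 6 ')': depth becomes 1
  Position 7 '(': depth becomes 2
  Position 8 ')': depth becomes 1
  Position 9 '(': depth becomes 2
  Position 10 '(': depth becomes 3
  Position 11 '(': depth becomes 4
  Position 12 ')': depth becomes 3
  Position 13 '(': depth becomes 4
  Position 14 '(': depth becomes 5
  Position 15 '(': depth becomes 6
  Position 16 ')': depth becomes 5
  Position 17 ')': depth becomes 4
  Position 18 '(': depth becomes 5
  Position 19 ')': depth becomes 4
  Position 20 ')': depth becomes 3
  Position 21 ')': depth becomes 2
  Position 22 ')': depth becomes 1
  Position 23 ')': depth becomes 0
Maximum depth reached: 6

6


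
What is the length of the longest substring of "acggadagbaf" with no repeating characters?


Input: "acggadagbaf"
Sliding window (track last position of each char):
  Position 0 ('a'): window [0,0] length 1 -- new best
  Position 1 ('c'): window [0,1] length 2 -- new best
  Position 2 ('g'): window [0,2] length 3 -- new best
  Position 3 ('g'): repeat (last at 2), move window start to 3
  Position 3 ('g'): window [3,3] length 1
  Position 4 ('a'): window [3,4] length 2
  Position 5 ('d'): window [3,5] length 3
  Position 6 ('a'): repeat (last at 4), move window start to 5
  Position 6 ('a'): window [5,6] length 2
  Position 7 ('g'): window [5,7] length 3
  Position 8 ('b'): window [5,8] length 4 -- new best
  Position 9 ('a'): repeat (last at 6), move window start to 7
  Position 9 ('a'): window [7,9] length 3
  Position 10 ('f'): window [7,10] length 4
Longest substring with no repeats: "dagb" with length 4

4


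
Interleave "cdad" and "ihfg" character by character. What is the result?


Interleaving "cdad" and "ihfg":
  Position 0: 'c' from first, 'i' from second => "ci"
  Position 1: 'd' from first, 'h' from second => "dh"
  Position 2: 'a' from first, 'f' from second => "af"
  Position 3: 'd' from first, 'g' from second => "dg"
Result: cidhafdg

cidhafdg


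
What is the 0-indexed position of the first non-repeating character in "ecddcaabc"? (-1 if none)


Input: ecddcaabc
Character frequencies:
  'a': 2
  'b': 1
  'c': 3
  'd': 2
  'e': 1
Scanning left to right for freq == 1:
  Position 0 ('e'): unique! => answer = 0

0


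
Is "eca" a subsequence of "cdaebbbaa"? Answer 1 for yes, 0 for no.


Check if "eca" is a subsequence of "cdaebbbaa"
Greedy scan:
  Position 0 ('c'): no match needed
  Position 1 ('d'): no match needed
  Position 2 ('a'): no match needed
  Position 3 ('e'): matches sub[0] = 'e'
  Position 4 ('b'): no match needed
  Position 5 ('b'): no match needed
  Position 6 ('b'): no match needed
  Position 7 ('a'): no match needed
  Position 8 ('a'): no match needed
Only matched 1/3 characters => not a subsequence

0


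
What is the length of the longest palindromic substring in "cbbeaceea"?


Input: "cbbeaceea"
Checking substrings for palindromes:
  [1:3] "bb" (len 2) => palindrome
  [6:8] "ee" (len 2) => palindrome
Longest palindromic substring: "bb" with length 2

2


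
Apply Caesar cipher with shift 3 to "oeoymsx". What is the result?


Caesar cipher: shift "oeoymsx" by 3
  'o' (pos 14) + 3 = pos 17 = 'r'
  'e' (pos 4) + 3 = pos 7 = 'h'
  'o' (pos 14) + 3 = pos 17 = 'r'
  'y' (pos 24) + 3 = pos 1 = 'b'
  'm' (pos 12) + 3 = pos 15 = 'p'
  's' (pos 18) + 3 = pos 21 = 'v'
  'x' (pos 23) + 3 = pos 0 = 'a'
Result: rhrbpva

rhrbpva


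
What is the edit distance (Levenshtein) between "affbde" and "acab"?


Computing edit distance: "affbde" -> "acab"
DP table:
           a    c    a    b
      0    1    2    3    4
  a   1    0    1    2    3
  f   2    1    1    2    3
  f   3    2    2    2    3
  b   4    3    3    3    2
  d   5    4    4    4    3
  e   6    5    5    5    4
Edit distance = dp[6][4] = 4

4


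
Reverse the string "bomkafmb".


Input: bomkafmb
Reading characters right to left:
  Position 7: 'b'
  Position 6: 'm'
  Position 5: 'f'
  Position 4: 'a'
  Position 3: 'k'
  Position 2: 'm'
  Position 1: 'o'
  Position 0: 'b'
Reversed: bmfakmob

bmfakmob


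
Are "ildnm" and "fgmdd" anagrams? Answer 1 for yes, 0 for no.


Strings: "ildnm", "fgmdd"
Sorted first:  dilmn
Sorted second: ddfgm
Differ at position 1: 'i' vs 'd' => not anagrams

0


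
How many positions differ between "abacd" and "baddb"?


Comparing "abacd" and "baddb" position by position:
  Position 0: 'a' vs 'b' => DIFFER
  Position 1: 'b' vs 'a' => DIFFER
  Position 2: 'a' vs 'd' => DIFFER
  Position 3: 'c' vs 'd' => DIFFER
  Position 4: 'd' vs 'b' => DIFFER
Positions that differ: 5

5


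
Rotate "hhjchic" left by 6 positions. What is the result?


Input: "hhjchic", rotate left by 6
First 6 characters: "hhjchi"
Remaining characters: "c"
Concatenate remaining + first: "c" + "hhjchi" = "chhjchi"

chhjchi


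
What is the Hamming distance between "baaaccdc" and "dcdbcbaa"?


Comparing "baaaccdc" and "dcdbcbaa" position by position:
  Position 0: 'b' vs 'd' => differ
  Position 1: 'a' vs 'c' => differ
  Position 2: 'a' vs 'd' => differ
  Position 3: 'a' vs 'b' => differ
  Position 4: 'c' vs 'c' => same
  Position 5: 'c' vs 'b' => differ
  Position 6: 'd' vs 'a' => differ
  Position 7: 'c' vs 'a' => differ
Total differences (Hamming distance): 7

7


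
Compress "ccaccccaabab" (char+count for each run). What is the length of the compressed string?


Input: ccaccccaabab
Runs:
  'c' x 2 => "c2"
  'a' x 1 => "a1"
  'c' x 4 => "c4"
  'a' x 2 => "a2"
  'b' x 1 => "b1"
  'a' x 1 => "a1"
  'b' x 1 => "b1"
Compressed: "c2a1c4a2b1a1b1"
Compressed length: 14

14


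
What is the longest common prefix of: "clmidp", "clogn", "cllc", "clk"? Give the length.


Words: clmidp, clogn, cllc, clk
  Position 0: all 'c' => match
  Position 1: all 'l' => match
  Position 2: ('m', 'o', 'l', 'k') => mismatch, stop
LCP = "cl" (length 2)

2


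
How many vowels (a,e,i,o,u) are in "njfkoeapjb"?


Input: njfkoeapjb
Checking each character:
  'n' at position 0: consonant
  'j' at position 1: consonant
  'f' at position 2: consonant
  'k' at position 3: consonant
  'o' at position 4: vowel (running total: 1)
  'e' at position 5: vowel (running total: 2)
  'a' at position 6: vowel (running total: 3)
  'p' at position 7: consonant
  'j' at position 8: consonant
  'b' at position 9: consonant
Total vowels: 3

3


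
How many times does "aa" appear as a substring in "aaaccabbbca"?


Searching for "aa" in "aaaccabbbca"
Scanning each position:
  Position 0: "aa" => MATCH
  Position 1: "aa" => MATCH
  Position 2: "ac" => no
  Position 3: "cc" => no
  Position 4: "ca" => no
  Position 5: "ab" => no
  Position 6: "bb" => no
  Position 7: "bb" => no
  Position 8: "bc" => no
  Position 9: "ca" => no
Total occurrences: 2

2


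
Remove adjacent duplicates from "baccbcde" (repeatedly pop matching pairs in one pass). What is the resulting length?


Input: baccbcde
Stack-based adjacent duplicate removal:
  Read 'b': push. Stack: b
  Read 'a': push. Stack: ba
  Read 'c': push. Stack: bac
  Read 'c': matches stack top 'c' => pop. Stack: ba
  Read 'b': push. Stack: bab
  Read 'c': push. Stack: babc
  Read 'd': push. Stack: babcd
  Read 'e': push. Stack: babcde
Final stack: "babcde" (length 6)

6


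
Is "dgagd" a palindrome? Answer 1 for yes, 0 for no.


Input: dgagd
Reversed: dgagd
  Compare pos 0 ('d') with pos 4 ('d'): match
  Compare pos 1 ('g') with pos 3 ('g'): match
Result: palindrome

1


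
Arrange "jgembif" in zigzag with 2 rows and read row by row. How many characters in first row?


Zigzag "jgembif" into 2 rows:
Placing characters:
  'j' => row 0
  'g' => row 1
  'e' => row 0
  'm' => row 1
  'b' => row 0
  'i' => row 1
  'f' => row 0
Rows:
  Row 0: "jebf"
  Row 1: "gmi"
First row length: 4

4


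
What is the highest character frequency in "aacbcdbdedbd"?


Input: aacbcdbdedbd
Character counts:
  'a': 2
  'b': 3
  'c': 2
  'd': 4
  'e': 1
Maximum frequency: 4

4


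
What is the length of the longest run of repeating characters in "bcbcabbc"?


Input: "bcbcabbc"
Scanning for longest run:
  Position 1 ('c'): new char, reset run to 1
  Position 2 ('b'): new char, reset run to 1
  Position 3 ('c'): new char, reset run to 1
  Position 4 ('a'): new char, reset run to 1
  Position 5 ('b'): new char, reset run to 1
  Position 6 ('b'): continues run of 'b', length=2
  Position 7 ('c'): new char, reset run to 1
Longest run: 'b' with length 2

2


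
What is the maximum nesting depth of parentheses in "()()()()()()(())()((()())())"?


Input: "()()()()()()(())()((()())())"
Tracking depth:
  Position 0 '(': depth becomes 1
  Position 1 ')': depth becomes 0
  Position 2 '(': depth becomes 1
  Position 3 ')': depth becomes 0
  Position 4 '(': depth becomes 1
  Position 5 ')': depth becomes 0
  Position 6 '(': depth becomes 1
  Position 7 ')': depth becomes 0
  Position 8 '(': depth becomes 1
  Position 9 ')': depth becomes 0
  Position 10 '(': depth becomes 1
  Position 11 ')': depth becomes 0
  Position 12 '(': depth becomes 1
  Position 13 '(': depth becomes 2
  Position 14 ')': depth becomes 1
  Position 15 ')': depth becomes 0
  Position 16 '(': depth becomes 1
  Position 17 ')': depth becomes 0
  Position 18 '(': depth becomes 1
  Position 19 '(': depth becomes 2
  Position 20 '(': depth becomes 3
  Position 21 ')': depth becomes 2
  Position 22 '(': depth becomes 3
  Position 23 ')': depth becomes 2
  Position 24 ')': depth becomes 1
  Position 25 '(': depth becomes 2
  Position 26 ')': depth becomes 1
  Position 27 ')': depth becomes 0
Maximum depth reached: 3

3


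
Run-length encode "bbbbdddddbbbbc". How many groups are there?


Input: bbbbdddddbbbbc
Scanning for consecutive runs:
  Group 1: 'b' x 4 (positions 0-3)
  Group 2: 'd' x 5 (positions 4-8)
  Group 3: 'b' x 4 (positions 9-12)
  Group 4: 'c' x 1 (positions 13-13)
Total groups: 4

4


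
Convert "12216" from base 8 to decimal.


Input: "12216" in base 8
Positional expansion:
  Digit '1' (value 1) x 8^4 = 4096
  Digit '2' (value 2) x 8^3 = 1024
  Digit '2' (value 2) x 8^2 = 128
  Digit '1' (value 1) x 8^1 = 8
  Digit '6' (value 6) x 8^0 = 6
Sum = 5262

5262


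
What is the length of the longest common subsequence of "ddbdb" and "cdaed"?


LCS of "ddbdb" and "cdaed"
DP table:
           c    d    a    e    d
      0    0    0    0    0    0
  d   0    0    1    1    1    1
  d   0    0    1    1    1    2
  b   0    0    1    1    1    2
  d   0    0    1    1    1    2
  b   0    0    1    1    1    2
LCS length = dp[5][5] = 2

2


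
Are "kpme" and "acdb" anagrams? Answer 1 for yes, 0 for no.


Strings: "kpme", "acdb"
Sorted first:  ekmp
Sorted second: abcd
Differ at position 0: 'e' vs 'a' => not anagrams

0


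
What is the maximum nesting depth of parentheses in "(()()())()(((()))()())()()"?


Input: "(()()())()(((()))()())()()"
Tracking depth:
  Position 0 '(': depth becomes 1
  Position 1 '(': depth becomes 2
  Position 2 ')': depth becomes 1
  Position 3 '(': depth becomes 2
  Position 4 ')': depth becomes 1
  Position 5 '(': depth becomes 2
  Position 6 ')': depth becomes 1
  Position 7 ')': depth becomes 0
  Position 8 '(': depth becomes 1
  Position 9 ')': depth becomes 0
  Position 10 '(': depth becomes 1
  Position 11 '(': depth becomes 2
  Position 12 '(': depth becomes 3
  Position 13 '(': depth becomes 4
  Position 14 ')': depth becomes 3
  Position 15 ')': depth becomes 2
  Position 16 ')': depth becomes 1
  Position 17 '(': depth becomes 2
  Position 18 ')': depth becomes 1
  Position 19 '(': depth becomes 2
  Position 20 ')': depth becomes 1
  Position 21 ')': depth becomes 0
  Position 22 '(': depth becomes 1
  Position 23 ')': depth becomes 0
  Position 24 '(': depth becomes 1
  Position 25 ')': depth becomes 0
Maximum depth reached: 4

4


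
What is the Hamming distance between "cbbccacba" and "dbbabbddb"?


Comparing "cbbccacba" and "dbbabbddb" position by position:
  Position 0: 'c' vs 'd' => differ
  Position 1: 'b' vs 'b' => same
  Position 2: 'b' vs 'b' => same
  Position 3: 'c' vs 'a' => differ
  Position 4: 'c' vs 'b' => differ
  Position 5: 'a' vs 'b' => differ
  Position 6: 'c' vs 'd' => differ
  Position 7: 'b' vs 'd' => differ
  Position 8: 'a' vs 'b' => differ
Total differences (Hamming distance): 7

7


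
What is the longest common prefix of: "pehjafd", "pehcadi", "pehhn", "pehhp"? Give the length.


Words: pehjafd, pehcadi, pehhn, pehhp
  Position 0: all 'p' => match
  Position 1: all 'e' => match
  Position 2: all 'h' => match
  Position 3: ('j', 'c', 'h', 'h') => mismatch, stop
LCP = "peh" (length 3)

3


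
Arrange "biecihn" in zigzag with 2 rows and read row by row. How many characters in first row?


Zigzag "biecihn" into 2 rows:
Placing characters:
  'b' => row 0
  'i' => row 1
  'e' => row 0
  'c' => row 1
  'i' => row 0
  'h' => row 1
  'n' => row 0
Rows:
  Row 0: "bein"
  Row 1: "ich"
First row length: 4

4


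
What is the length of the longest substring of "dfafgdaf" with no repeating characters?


Input: "dfafgdaf"
Sliding window (track last position of each char):
  Position 0 ('d'): window [0,0] length 1 -- new best
  Position 1 ('f'): window [0,1] length 2 -- new best
  Position 2 ('a'): window [0,2] length 3 -- new best
  Position 3 ('f'): repeat (last at 1), move window start to 2
  Position 3 ('f'): window [2,3] length 2
  Position 4 ('g'): window [2,4] length 3
  Position 5 ('d'): window [2,5] length 4 -- new best
  Position 6 ('a'): repeat (last at 2), move window start to 3
  Position 6 ('a'): window [3,6] length 4
  Position 7 ('f'): repeat (last at 3), move window start to 4
  Position 7 ('f'): window [4,7] length 4
Longest substring with no repeats: "afgd" with length 4

4


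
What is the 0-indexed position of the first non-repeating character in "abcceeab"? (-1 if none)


Input: abcceeab
Character frequencies:
  'a': 2
  'b': 2
  'c': 2
  'e': 2
Scanning left to right for freq == 1:
  Position 0 ('a'): freq=2, skip
  Position 1 ('b'): freq=2, skip
  Position 2 ('c'): freq=2, skip
  Position 3 ('c'): freq=2, skip
  Position 4 ('e'): freq=2, skip
  Position 5 ('e'): freq=2, skip
  Position 6 ('a'): freq=2, skip
  Position 7 ('b'): freq=2, skip
  No unique character found => answer = -1

-1


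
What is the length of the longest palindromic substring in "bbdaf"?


Input: "bbdaf"
Checking substrings for palindromes:
  [0:2] "bb" (len 2) => palindrome
Longest palindromic substring: "bb" with length 2

2
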